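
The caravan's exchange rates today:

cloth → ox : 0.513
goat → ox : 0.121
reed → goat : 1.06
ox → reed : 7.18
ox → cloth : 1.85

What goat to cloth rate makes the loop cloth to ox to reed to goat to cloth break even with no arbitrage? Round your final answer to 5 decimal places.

0.25613

Known legs of the cycle: 0.513 × 7.18 × 1.06 = 3.9043404
For no arbitrage the full-cycle product must be 1, so the missing rate is 1 / 3.9043404 ≈ 0.2561252.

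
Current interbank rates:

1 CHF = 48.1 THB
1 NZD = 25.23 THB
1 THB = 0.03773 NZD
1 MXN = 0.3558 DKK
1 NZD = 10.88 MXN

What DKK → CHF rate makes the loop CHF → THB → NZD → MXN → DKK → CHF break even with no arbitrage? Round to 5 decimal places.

0.14234

Known legs of the cycle: 48.1 × 0.03773 × 10.88 × 0.3558 = 7.025329863552
For no arbitrage the full-cycle product must be 1, so the missing rate is 1 / 7.025329863552 ≈ 0.1423421.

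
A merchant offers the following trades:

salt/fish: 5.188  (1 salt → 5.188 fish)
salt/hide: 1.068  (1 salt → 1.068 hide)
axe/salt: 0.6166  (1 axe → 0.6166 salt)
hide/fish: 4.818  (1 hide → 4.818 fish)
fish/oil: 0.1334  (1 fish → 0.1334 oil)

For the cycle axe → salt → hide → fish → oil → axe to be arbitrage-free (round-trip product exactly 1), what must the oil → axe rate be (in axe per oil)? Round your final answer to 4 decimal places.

2.3627

Known legs of the cycle: 0.6166 × 1.068 × 4.818 × 0.1334 = 0.42325042057056
For no arbitrage the full-cycle product must be 1, so the missing rate is 1 / 0.42325042057056 ≈ 2.362667.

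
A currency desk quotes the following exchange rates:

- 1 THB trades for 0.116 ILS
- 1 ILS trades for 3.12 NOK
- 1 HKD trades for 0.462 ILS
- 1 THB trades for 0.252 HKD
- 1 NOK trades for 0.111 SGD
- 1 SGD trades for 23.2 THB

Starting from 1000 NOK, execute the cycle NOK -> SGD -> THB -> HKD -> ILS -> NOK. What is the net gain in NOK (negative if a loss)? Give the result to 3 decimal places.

1000 NOK × 0.111 = 111 SGD
111 SGD × 23.2 = 2575.2 THB
2575.2 THB × 0.252 = 648.9504 HKD
648.9504 HKD × 0.462 = 299.8150848 ILS
299.8150848 ILS × 3.12 = 935.423064576 NOK
Net change: 935.423064576 − 1000 = -64.576935424 NOK

-64.577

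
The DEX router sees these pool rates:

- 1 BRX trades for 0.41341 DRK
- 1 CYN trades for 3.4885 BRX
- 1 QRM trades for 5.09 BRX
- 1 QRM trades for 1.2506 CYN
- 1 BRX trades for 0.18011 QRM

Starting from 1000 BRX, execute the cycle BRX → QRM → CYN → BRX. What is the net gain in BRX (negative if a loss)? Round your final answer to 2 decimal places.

-214.23

1000 BRX × 0.18011 = 180.11 QRM
180.11 QRM × 1.2506 = 225.245566 CYN
225.245566 CYN × 3.4885 = 785.769156991 BRX
Net change: 785.769156991 − 1000 = -214.230843009 BRX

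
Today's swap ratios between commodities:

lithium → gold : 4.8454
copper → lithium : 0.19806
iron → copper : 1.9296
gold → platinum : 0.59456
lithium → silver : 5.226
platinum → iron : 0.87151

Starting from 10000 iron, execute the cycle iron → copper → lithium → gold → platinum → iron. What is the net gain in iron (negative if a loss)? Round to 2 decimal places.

-404.63

10000 iron × 1.9296 = 19296 copper
19296 copper × 0.19806 = 3821.76576 lithium
3821.76576 lithium × 4.8454 = 18517.983813504 gold
18517.983813504 gold × 0.59456 = 11010.05245615693824 platinum
11010.05245615693824 platinum × 0.87151 = 9595.3708160653332455424 iron
Net change: 9595.3708160653332455424 − 10000 = -404.6291839346667544576 iron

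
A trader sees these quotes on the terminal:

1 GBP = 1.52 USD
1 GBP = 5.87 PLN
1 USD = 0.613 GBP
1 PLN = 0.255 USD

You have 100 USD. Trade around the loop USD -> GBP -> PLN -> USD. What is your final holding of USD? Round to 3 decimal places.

91.757

100 USD × 0.613 = 61.3 GBP
61.3 GBP × 5.87 = 359.831 PLN
359.831 PLN × 0.255 = 91.756905 USD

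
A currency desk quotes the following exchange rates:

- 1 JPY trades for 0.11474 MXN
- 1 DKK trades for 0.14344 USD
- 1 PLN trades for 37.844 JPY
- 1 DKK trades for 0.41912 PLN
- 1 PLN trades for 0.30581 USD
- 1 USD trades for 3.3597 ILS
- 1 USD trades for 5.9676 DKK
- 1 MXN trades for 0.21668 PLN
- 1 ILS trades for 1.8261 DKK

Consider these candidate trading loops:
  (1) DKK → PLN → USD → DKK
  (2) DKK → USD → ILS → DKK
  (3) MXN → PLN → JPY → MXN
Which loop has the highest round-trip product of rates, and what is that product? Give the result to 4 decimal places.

0.9409

(1) 0.41912 × 0.30581 × 5.9676 = 0.76487
(2) 0.14344 × 3.3597 × 1.8261 = 0.88003
(3) 0.21668 × 37.844 × 0.11474 = 0.94087
Highest is cycle (3) at 0.9409 (≤1, no arbitrage).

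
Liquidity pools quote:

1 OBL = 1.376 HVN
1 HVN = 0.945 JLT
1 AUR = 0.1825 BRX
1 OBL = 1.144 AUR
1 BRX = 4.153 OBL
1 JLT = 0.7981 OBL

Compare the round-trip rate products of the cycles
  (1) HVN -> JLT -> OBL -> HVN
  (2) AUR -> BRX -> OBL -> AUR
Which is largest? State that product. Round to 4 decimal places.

(1) 0.945 × 0.7981 × 1.376 = 1.03779
(2) 0.1825 × 4.153 × 1.144 = 0.86706
Highest is cycle (1) at 1.0378 (>1, arbitrage).

1.0378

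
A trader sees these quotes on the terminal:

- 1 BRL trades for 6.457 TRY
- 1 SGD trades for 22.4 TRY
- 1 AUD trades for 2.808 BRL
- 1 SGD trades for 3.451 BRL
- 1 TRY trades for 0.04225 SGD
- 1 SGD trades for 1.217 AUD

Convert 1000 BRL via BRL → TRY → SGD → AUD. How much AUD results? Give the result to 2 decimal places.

1000 BRL × 6.457 = 6457 TRY
6457 TRY × 0.04225 = 272.80825 SGD
272.80825 SGD × 1.217 = 332.00764025 AUD

332.01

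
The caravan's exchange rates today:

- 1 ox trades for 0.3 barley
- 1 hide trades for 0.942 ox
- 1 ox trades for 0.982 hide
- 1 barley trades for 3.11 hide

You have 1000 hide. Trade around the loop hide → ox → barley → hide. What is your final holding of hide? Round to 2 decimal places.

1000 hide × 0.942 = 942 ox
942 ox × 0.3 = 282.6 barley
282.6 barley × 3.11 = 878.886 hide

878.89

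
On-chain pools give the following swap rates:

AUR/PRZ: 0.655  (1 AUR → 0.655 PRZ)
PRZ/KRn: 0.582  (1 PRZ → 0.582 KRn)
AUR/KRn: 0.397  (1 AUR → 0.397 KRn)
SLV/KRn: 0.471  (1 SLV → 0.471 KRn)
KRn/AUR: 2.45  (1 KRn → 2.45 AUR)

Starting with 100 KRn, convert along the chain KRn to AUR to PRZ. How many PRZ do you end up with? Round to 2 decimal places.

160.48

100 KRn × 2.45 = 245 AUR
245 AUR × 0.655 = 160.475 PRZ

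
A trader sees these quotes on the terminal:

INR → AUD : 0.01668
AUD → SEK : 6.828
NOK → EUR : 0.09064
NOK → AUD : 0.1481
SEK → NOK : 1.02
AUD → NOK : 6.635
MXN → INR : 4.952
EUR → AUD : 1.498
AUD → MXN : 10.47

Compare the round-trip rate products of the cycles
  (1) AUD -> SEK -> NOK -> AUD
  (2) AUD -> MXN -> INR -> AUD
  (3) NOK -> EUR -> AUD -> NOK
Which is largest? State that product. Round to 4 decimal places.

1.0315

(1) 6.828 × 1.02 × 0.1481 = 1.03145
(2) 10.47 × 4.952 × 0.01668 = 0.86482
(3) 0.09064 × 1.498 × 6.635 = 0.90089
Highest is cycle (1) at 1.0315 (>1, arbitrage).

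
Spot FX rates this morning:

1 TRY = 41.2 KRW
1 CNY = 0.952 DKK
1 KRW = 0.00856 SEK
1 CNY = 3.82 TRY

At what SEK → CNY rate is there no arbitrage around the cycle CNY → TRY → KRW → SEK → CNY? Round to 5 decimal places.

0.74228

Known legs of the cycle: 3.82 × 41.2 × 0.00856 = 1.34720704
For no arbitrage the full-cycle product must be 1, so the missing rate is 1 / 1.34720704 ≈ 0.7422764.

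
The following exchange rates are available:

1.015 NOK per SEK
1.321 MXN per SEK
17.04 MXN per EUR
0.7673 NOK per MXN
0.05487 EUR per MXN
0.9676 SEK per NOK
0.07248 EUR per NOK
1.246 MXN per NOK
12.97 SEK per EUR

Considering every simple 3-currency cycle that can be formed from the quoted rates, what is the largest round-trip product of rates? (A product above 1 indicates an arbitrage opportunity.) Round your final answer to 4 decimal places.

SEK→MXN→NOK→SEK: 1.321 × 0.7673 × 0.9676 = 0.98076
SEK→NOK→EUR→SEK: 1.015 × 0.07248 × 12.97 = 0.95417
NOK→EUR→MXN→NOK: 0.07248 × 17.04 × 0.7673 = 0.94766
SEK→MXN→EUR→SEK: 1.321 × 0.05487 × 12.97 = 0.94011
Maximum is SEK→MXN→NOK→SEK at 0.9808; no arbitrage — every cycle loses value.

0.9808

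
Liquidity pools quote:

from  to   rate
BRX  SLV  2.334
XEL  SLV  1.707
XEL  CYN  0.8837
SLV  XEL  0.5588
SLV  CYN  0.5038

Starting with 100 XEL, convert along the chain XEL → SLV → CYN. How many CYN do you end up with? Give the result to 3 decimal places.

85.999

100 XEL × 1.707 = 170.7 SLV
170.7 SLV × 0.5038 = 85.99866 CYN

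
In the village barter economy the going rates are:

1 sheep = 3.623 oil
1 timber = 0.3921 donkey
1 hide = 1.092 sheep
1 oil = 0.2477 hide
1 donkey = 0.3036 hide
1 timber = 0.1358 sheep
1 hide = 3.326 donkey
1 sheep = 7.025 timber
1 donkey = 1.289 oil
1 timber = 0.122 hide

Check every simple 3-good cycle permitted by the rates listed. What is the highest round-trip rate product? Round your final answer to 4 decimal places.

oil→hide→donkey→oil: 0.2477 × 3.326 × 1.289 = 1.06194
sheep→oil→hide→sheep: 3.623 × 0.2477 × 1.092 = 0.97998
sheep→timber→hide→sheep: 7.025 × 0.122 × 1.092 = 0.93590
Maximum is oil→hide→donkey→oil at 1.0619; arbitrage exists.

1.0619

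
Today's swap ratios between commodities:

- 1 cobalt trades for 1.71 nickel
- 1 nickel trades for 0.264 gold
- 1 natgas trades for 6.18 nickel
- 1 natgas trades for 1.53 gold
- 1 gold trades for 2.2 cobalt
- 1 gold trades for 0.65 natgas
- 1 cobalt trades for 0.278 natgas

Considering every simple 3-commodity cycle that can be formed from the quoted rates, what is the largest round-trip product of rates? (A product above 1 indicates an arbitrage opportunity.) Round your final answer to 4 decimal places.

nickel→gold→natgas→nickel: 0.264 × 0.65 × 6.18 = 1.06049
nickel→gold→cobalt→nickel: 0.264 × 2.2 × 1.71 = 0.99317
gold→cobalt→natgas→gold: 2.2 × 0.278 × 1.53 = 0.93575
Maximum is nickel→gold→natgas→nickel at 1.0605; arbitrage exists.

1.0605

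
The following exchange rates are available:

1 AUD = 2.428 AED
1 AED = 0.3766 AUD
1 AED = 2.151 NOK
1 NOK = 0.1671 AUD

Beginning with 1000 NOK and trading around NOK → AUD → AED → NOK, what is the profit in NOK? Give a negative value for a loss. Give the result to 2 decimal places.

-127.30

1000 NOK × 0.1671 = 167.1 AUD
167.1 AUD × 2.428 = 405.7188 AED
405.7188 AED × 2.151 = 872.7011388 NOK
Net change: 872.7011388 − 1000 = -127.2988612 NOK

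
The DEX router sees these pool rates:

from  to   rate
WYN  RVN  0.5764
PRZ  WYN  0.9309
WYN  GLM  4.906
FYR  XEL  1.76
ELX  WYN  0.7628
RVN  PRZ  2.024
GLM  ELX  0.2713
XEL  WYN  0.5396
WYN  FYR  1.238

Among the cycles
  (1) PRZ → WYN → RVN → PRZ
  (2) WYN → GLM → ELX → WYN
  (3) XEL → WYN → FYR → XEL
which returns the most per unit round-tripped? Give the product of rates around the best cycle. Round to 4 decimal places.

1.1757

(1) 0.9309 × 0.5764 × 2.024 = 1.08602
(2) 4.906 × 0.2713 × 0.7628 = 1.01529
(3) 0.5396 × 1.238 × 1.76 = 1.17572
Highest is cycle (3) at 1.1757 (>1, arbitrage).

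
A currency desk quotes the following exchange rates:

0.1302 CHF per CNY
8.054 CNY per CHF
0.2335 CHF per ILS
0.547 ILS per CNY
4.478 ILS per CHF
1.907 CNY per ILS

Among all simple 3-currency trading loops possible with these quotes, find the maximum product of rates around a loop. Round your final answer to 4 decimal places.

CNY→CHF→ILS→CNY: 0.1302 × 4.478 × 1.907 = 1.11185
CNY→ILS→CHF→CNY: 0.547 × 0.2335 × 8.054 = 1.02869
Maximum is CNY→CHF→ILS→CNY at 1.1118; arbitrage exists.

1.1118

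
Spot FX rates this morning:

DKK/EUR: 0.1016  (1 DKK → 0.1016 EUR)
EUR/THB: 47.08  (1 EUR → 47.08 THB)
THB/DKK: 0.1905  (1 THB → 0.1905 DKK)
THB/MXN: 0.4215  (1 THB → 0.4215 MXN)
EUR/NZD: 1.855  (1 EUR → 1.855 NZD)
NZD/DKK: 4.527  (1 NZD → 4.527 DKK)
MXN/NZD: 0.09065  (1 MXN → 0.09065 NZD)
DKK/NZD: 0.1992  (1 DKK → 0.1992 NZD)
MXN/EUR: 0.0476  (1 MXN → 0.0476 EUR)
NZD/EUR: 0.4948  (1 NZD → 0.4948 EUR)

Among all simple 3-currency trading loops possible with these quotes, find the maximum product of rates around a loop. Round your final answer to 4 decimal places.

0.9446

THB→MXN→EUR→THB: 0.4215 × 0.0476 × 47.08 = 0.94458
THB→DKK→EUR→THB: 0.1905 × 0.1016 × 47.08 = 0.91122
EUR→NZD→DKK→EUR: 1.855 × 4.527 × 0.1016 = 0.85319
Maximum is THB→MXN→EUR→THB at 0.9446; no arbitrage — every cycle loses value.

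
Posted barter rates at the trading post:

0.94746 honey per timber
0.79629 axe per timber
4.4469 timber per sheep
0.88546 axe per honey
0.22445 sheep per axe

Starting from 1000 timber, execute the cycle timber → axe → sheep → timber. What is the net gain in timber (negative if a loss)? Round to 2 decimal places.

1000 timber × 0.79629 = 796.29 axe
796.29 axe × 0.22445 = 178.7272905 sheep
178.7272905 sheep × 4.4469 = 794.78238812445 timber
Net change: 794.78238812445 − 1000 = -205.21761187555 timber

-205.22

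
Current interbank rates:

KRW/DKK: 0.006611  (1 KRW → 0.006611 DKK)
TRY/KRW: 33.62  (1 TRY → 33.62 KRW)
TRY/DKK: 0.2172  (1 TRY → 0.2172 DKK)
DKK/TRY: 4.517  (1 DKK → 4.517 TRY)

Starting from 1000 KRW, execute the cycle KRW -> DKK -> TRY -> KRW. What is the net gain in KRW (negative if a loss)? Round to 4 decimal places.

3.9566

1000 KRW × 0.006611 = 6.611 DKK
6.611 DKK × 4.517 = 29.861887 TRY
29.861887 TRY × 33.62 = 1003.95664094 KRW
Net change: 1003.95664094 − 1000 = 3.95664094 KRW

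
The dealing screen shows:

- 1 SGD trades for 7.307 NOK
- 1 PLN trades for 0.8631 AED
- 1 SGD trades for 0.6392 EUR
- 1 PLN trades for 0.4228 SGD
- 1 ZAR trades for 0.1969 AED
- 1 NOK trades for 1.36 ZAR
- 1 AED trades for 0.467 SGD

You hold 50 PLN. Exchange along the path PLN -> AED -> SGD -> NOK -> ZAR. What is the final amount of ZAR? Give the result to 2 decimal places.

200.27

50 PLN × 0.8631 = 43.155 AED
43.155 AED × 0.467 = 20.153385 SGD
20.153385 SGD × 7.307 = 147.260784195 NOK
147.260784195 NOK × 1.36 = 200.2746665052 ZAR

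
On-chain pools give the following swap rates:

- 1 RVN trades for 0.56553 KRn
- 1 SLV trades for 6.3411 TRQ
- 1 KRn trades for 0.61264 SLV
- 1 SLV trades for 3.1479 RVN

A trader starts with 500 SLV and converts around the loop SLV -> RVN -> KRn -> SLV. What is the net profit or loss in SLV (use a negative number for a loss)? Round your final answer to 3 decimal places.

45.321

500 SLV × 3.1479 = 1573.95 RVN
1573.95 RVN × 0.56553 = 890.1159435 KRn
890.1159435 KRn × 0.61264 = 545.32063162584 SLV
Net change: 545.32063162584 − 500 = 45.32063162584 SLV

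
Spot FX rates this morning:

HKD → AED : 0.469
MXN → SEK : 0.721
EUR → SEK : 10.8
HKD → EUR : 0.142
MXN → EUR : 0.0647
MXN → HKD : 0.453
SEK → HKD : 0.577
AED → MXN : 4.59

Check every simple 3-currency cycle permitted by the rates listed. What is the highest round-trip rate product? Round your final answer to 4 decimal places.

0.9752

AED→MXN→HKD→AED: 4.59 × 0.453 × 0.469 = 0.97518
EUR→SEK→HKD→EUR: 10.8 × 0.577 × 0.142 = 0.88489
Maximum is AED→MXN→HKD→AED at 0.9752; no arbitrage — every cycle loses value.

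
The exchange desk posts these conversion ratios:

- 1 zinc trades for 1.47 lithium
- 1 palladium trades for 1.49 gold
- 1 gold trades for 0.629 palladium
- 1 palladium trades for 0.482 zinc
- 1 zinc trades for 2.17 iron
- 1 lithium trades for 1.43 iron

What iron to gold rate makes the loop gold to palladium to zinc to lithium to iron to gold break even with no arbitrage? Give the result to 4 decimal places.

Known legs of the cycle: 0.629 × 0.482 × 1.47 × 1.43 = 0.6373104738
For no arbitrage the full-cycle product must be 1, so the missing rate is 1 / 0.6373104738 ≈ 1.569094.

1.5691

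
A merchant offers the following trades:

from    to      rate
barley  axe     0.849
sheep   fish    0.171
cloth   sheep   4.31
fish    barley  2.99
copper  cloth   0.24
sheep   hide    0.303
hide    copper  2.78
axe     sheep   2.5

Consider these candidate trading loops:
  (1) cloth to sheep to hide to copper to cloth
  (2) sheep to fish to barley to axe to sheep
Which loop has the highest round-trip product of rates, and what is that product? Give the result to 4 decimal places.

(1) 4.31 × 0.303 × 2.78 × 0.24 = 0.87132
(2) 0.171 × 2.99 × 0.849 × 2.5 = 1.08521
Highest is cycle (2) at 1.0852 (>1, arbitrage).

1.0852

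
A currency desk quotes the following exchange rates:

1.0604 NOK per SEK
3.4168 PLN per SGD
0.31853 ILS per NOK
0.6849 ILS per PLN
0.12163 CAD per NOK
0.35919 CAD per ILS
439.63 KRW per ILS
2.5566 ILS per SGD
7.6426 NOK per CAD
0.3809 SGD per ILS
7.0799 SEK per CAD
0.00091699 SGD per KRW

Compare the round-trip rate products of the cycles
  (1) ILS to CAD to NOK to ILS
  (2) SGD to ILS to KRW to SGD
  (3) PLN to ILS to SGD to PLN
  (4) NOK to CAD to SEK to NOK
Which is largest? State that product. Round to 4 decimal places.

1.0307

(1) 0.35919 × 7.6426 × 0.31853 = 0.87441
(2) 2.5566 × 439.63 × 0.00091699 = 1.03066
(3) 0.6849 × 0.3809 × 3.4168 = 0.89137
(4) 0.12163 × 7.0799 × 1.0604 = 0.91314
Highest is cycle (2) at 1.0307 (>1, arbitrage).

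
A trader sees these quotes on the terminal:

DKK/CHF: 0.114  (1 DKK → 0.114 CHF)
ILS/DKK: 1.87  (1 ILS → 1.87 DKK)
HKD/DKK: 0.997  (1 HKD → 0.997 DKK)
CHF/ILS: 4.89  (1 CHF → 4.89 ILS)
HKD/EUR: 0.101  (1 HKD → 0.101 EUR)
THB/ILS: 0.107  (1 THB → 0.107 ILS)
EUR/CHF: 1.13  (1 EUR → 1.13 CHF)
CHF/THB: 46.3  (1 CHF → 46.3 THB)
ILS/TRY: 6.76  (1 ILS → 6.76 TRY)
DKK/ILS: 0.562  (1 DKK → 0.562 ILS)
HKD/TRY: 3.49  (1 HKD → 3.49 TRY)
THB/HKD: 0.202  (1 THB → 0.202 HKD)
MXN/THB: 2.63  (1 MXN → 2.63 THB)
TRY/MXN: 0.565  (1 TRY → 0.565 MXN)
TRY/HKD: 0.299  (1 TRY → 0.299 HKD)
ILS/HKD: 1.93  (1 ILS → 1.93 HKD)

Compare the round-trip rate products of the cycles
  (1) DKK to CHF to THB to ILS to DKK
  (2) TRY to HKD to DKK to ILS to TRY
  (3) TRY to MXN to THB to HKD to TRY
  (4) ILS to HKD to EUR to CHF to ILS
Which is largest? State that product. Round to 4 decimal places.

1.1325

(1) 0.114 × 46.3 × 0.107 × 1.87 = 1.05612
(2) 0.299 × 0.997 × 0.562 × 6.76 = 1.13253
(3) 0.565 × 2.63 × 0.202 × 3.49 = 1.04757
(4) 1.93 × 0.101 × 1.13 × 4.89 = 1.07712
Highest is cycle (2) at 1.1325 (>1, arbitrage).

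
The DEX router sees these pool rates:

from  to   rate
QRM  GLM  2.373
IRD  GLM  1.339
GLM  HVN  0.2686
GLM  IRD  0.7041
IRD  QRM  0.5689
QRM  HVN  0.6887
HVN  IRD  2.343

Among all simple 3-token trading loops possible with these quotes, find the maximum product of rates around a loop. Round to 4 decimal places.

GLM→IRD→QRM→GLM: 0.7041 × 0.5689 × 2.373 = 0.95053
HVN→IRD→QRM→HVN: 2.343 × 0.5689 × 0.6887 = 0.91799
GLM→HVN→IRD→GLM: 0.2686 × 2.343 × 1.339 = 0.84267
Maximum is GLM→IRD→QRM→GLM at 0.9505; no arbitrage — every cycle loses value.

0.9505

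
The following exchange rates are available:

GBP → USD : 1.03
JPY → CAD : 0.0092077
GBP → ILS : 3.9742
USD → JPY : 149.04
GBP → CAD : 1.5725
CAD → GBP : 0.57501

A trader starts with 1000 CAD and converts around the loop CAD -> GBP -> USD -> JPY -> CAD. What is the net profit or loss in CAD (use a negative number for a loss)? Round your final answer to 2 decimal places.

1000 CAD × 0.57501 = 575.01 GBP
575.01 GBP × 1.03 = 592.2603 USD
592.2603 USD × 149.04 = 88270.475112 JPY
88270.475112 JPY × 0.0092077 = 812.7680536887624 CAD
Net change: 812.7680536887624 − 1000 = -187.2319463112376 CAD

-187.23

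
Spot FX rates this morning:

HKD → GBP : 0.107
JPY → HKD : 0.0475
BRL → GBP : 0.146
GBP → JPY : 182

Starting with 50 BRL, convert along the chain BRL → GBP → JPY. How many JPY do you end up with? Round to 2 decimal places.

50 BRL × 0.146 = 7.3 GBP
7.3 GBP × 182 = 1328.6 JPY

1328.60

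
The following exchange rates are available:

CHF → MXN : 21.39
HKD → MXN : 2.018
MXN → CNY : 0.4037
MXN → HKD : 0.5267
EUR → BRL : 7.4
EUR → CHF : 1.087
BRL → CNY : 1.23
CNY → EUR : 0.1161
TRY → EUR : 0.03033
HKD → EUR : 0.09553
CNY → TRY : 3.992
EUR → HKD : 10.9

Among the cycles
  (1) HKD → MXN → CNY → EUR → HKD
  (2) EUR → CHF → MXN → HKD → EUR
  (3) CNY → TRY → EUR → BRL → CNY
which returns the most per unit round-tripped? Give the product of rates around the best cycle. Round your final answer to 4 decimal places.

(1) 2.018 × 0.4037 × 0.1161 × 10.9 = 1.03095
(2) 1.087 × 21.39 × 0.5267 × 0.09553 = 1.16989
(3) 3.992 × 0.03033 × 7.4 × 1.23 = 1.10205
Highest is cycle (2) at 1.1699 (>1, arbitrage).

1.1699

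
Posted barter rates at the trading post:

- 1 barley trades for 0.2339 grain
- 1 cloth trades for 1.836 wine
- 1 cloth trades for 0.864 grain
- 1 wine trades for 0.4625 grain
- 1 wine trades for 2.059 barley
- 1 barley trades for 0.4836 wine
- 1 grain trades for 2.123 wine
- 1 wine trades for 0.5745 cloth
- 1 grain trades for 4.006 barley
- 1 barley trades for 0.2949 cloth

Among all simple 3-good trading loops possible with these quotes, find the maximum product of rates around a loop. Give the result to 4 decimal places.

wine→barley→cloth→wine: 2.059 × 0.2949 × 1.836 = 1.11482
wine→cloth→grain→wine: 0.5745 × 0.864 × 2.123 = 1.05379
wine→barley→grain→wine: 2.059 × 0.2339 × 2.123 = 1.02244
barley→cloth→grain→barley: 0.2949 × 0.864 × 4.006 = 1.02070
wine→grain→barley→wine: 0.4625 × 4.006 × 0.4836 = 0.89600
Maximum is wine→barley→cloth→wine at 1.1148; arbitrage exists.

1.1148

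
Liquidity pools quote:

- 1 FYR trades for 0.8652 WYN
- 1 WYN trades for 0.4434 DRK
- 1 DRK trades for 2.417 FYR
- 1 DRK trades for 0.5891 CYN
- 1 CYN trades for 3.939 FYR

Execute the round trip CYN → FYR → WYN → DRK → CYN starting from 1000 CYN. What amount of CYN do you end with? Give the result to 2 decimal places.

890.20

1000 CYN × 3.939 = 3939 FYR
3939 FYR × 0.8652 = 3408.0228 WYN
3408.0228 WYN × 0.4434 = 1511.11730952 DRK
1511.11730952 DRK × 0.5891 = 890.199207038232 CYN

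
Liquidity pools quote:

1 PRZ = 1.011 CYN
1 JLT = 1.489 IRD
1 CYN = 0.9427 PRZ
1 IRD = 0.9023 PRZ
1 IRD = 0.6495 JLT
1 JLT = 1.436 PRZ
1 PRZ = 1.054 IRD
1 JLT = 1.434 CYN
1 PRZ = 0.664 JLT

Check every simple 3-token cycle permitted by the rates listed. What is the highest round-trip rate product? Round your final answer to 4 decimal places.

0.9830

JLT→PRZ→IRD→JLT: 1.436 × 1.054 × 0.6495 = 0.98305
JLT→CYN→PRZ→JLT: 1.434 × 0.9427 × 0.664 = 0.89762
JLT→IRD→PRZ→JLT: 1.489 × 0.9023 × 0.664 = 0.89210
Maximum is JLT→PRZ→IRD→JLT at 0.9830; no arbitrage — every cycle loses value.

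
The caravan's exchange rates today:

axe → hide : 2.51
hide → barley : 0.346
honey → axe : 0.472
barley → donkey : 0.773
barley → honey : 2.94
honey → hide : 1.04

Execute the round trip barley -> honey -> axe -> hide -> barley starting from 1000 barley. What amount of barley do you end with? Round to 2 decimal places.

1205.14

1000 barley × 2.94 = 2940 honey
2940 honey × 0.472 = 1387.68 axe
1387.68 axe × 2.51 = 3483.0768 hide
3483.0768 hide × 0.346 = 1205.1445728 barley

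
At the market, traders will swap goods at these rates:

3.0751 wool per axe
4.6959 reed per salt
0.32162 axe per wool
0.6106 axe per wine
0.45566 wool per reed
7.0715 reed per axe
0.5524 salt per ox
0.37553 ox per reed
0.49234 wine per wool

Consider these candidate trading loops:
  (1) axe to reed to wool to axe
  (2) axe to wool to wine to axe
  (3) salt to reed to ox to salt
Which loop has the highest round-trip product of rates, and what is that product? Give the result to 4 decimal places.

(1) 7.0715 × 0.45566 × 0.32162 = 1.03632
(2) 3.0751 × 0.49234 × 0.6106 = 0.92445
(3) 4.6959 × 0.37553 × 0.5524 = 0.97413
Highest is cycle (1) at 1.0363 (>1, arbitrage).

1.0363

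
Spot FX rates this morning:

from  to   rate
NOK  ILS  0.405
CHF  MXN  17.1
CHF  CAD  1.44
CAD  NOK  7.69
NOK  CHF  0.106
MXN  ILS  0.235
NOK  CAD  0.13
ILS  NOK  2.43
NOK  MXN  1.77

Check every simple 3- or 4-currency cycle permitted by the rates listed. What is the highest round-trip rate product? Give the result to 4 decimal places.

1.1738

NOK→CHF→CAD→NOK: 0.106 × 1.44 × 7.69 = 1.17380
NOK→CHF→MXN→ILS→NOK: 0.106 × 17.1 × 0.235 × 2.43 = 1.03509
NOK→MXN→ILS→NOK: 1.77 × 0.235 × 2.43 = 1.01076
Maximum is NOK→CHF→CAD→NOK at 1.1738; arbitrage exists.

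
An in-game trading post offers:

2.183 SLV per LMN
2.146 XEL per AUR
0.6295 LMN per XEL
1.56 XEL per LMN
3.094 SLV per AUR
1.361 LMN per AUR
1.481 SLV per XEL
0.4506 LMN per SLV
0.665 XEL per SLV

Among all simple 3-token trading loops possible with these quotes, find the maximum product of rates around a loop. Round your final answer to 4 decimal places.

1.0410

LMN→XEL→SLV→LMN: 1.56 × 1.481 × 0.4506 = 1.04105
LMN→SLV→XEL→LMN: 2.183 × 0.665 × 0.6295 = 0.91384
Maximum is LMN→XEL→SLV→LMN at 1.0410; arbitrage exists.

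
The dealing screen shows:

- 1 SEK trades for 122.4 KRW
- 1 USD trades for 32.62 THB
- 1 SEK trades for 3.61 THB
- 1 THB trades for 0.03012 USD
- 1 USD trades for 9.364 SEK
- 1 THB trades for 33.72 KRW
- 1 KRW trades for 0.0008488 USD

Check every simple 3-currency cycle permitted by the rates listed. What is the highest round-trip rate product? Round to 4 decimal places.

USD→SEK→THB→USD: 9.364 × 3.61 × 0.03012 = 1.01818
USD→SEK→KRW→USD: 9.364 × 122.4 × 0.0008488 = 0.97286
USD→THB→KRW→USD: 32.62 × 33.72 × 0.0008488 = 0.93363
Maximum is USD→SEK→THB→USD at 1.0182; arbitrage exists.

1.0182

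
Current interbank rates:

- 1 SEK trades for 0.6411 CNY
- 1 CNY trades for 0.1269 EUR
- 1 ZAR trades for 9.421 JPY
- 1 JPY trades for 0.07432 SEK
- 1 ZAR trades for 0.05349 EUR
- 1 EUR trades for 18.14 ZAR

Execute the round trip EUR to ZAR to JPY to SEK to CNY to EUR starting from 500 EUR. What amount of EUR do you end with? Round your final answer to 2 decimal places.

516.65

500 EUR × 18.14 = 9070 ZAR
9070 ZAR × 9.421 = 85448.47 JPY
85448.47 JPY × 0.07432 = 6350.5302904 SEK
6350.5302904 SEK × 0.6411 = 4071.32496917544 CNY
4071.32496917544 CNY × 0.1269 = 516.651138588363336 EUR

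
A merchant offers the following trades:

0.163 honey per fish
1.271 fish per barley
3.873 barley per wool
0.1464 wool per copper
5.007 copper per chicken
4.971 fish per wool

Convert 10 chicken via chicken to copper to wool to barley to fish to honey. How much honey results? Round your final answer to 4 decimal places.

5.8817

10 chicken × 5.007 = 50.07 copper
50.07 copper × 0.1464 = 7.330248 wool
7.330248 wool × 3.873 = 28.390050504 barley
28.390050504 barley × 1.271 = 36.083754190584 fish
36.083754190584 fish × 0.163 = 5.881651933065192 honey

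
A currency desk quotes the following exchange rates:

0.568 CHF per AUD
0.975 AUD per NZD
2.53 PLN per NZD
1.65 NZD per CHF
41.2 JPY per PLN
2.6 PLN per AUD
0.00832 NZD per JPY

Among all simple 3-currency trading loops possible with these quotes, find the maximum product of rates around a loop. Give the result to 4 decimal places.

0.9138

AUD→CHF→NZD→AUD: 0.568 × 1.65 × 0.975 = 0.91377
NZD→PLN→JPY→NZD: 2.53 × 41.2 × 0.00832 = 0.86724
Maximum is AUD→CHF→NZD→AUD at 0.9138; no arbitrage — every cycle loses value.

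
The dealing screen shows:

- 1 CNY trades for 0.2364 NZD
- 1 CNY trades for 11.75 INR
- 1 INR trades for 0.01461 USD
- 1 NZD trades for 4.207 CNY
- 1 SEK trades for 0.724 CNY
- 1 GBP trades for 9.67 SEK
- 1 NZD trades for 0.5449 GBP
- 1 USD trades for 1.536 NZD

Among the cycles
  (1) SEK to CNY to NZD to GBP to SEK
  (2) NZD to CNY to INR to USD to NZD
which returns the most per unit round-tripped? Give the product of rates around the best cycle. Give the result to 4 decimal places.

(1) 0.724 × 0.2364 × 0.5449 × 9.67 = 0.90184
(2) 4.207 × 11.75 × 0.01461 × 1.536 = 1.10931
Highest is cycle (2) at 1.1093 (>1, arbitrage).

1.1093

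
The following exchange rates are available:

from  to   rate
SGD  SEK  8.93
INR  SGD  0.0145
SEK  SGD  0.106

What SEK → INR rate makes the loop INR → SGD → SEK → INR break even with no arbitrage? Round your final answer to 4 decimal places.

Known legs of the cycle: 0.0145 × 8.93 = 0.129485
For no arbitrage the full-cycle product must be 1, so the missing rate is 1 / 0.129485 ≈ 7.722902.

7.7229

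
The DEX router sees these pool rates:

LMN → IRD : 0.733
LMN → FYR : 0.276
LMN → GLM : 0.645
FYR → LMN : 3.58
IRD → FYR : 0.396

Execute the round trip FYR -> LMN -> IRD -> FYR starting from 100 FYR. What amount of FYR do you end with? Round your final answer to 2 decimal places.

103.92

100 FYR × 3.58 = 358 LMN
358 LMN × 0.733 = 262.414 IRD
262.414 IRD × 0.396 = 103.915944 FYR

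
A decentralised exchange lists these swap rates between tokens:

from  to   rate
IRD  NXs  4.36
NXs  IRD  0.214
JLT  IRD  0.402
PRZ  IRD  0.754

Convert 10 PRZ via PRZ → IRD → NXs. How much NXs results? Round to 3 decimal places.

32.874

10 PRZ × 0.754 = 7.54 IRD
7.54 IRD × 4.36 = 32.8744 NXs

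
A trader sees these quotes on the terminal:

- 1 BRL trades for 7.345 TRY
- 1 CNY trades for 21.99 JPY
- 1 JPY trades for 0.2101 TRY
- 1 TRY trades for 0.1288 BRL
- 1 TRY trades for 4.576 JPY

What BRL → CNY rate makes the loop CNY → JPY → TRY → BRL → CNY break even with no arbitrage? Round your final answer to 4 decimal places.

Known legs of the cycle: 21.99 × 0.2101 × 0.1288 = 0.5950687512
For no arbitrage the full-cycle product must be 1, so the missing rate is 1 / 0.5950687512 ≈ 1.680478.

1.6805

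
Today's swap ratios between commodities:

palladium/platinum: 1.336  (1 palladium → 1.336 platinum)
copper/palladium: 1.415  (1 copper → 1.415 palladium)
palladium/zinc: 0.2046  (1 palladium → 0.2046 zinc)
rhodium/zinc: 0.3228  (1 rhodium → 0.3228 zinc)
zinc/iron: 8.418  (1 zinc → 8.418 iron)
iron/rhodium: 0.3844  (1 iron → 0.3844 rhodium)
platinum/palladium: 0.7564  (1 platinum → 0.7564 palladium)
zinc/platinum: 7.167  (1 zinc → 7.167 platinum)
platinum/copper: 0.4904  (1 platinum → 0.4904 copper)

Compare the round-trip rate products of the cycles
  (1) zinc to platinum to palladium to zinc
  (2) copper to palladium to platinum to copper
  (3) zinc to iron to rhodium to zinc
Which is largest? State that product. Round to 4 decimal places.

1.1092

(1) 7.167 × 0.7564 × 0.2046 = 1.10916
(2) 1.415 × 1.336 × 0.4904 = 0.92707
(3) 8.418 × 0.3844 × 0.3228 = 1.04454
Highest is cycle (1) at 1.1092 (>1, arbitrage).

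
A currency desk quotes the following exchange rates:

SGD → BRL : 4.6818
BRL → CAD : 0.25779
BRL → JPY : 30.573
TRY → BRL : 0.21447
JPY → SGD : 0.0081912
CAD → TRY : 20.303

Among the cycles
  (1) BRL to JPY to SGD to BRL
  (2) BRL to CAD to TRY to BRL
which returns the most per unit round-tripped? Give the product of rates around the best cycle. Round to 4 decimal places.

(1) 30.573 × 0.0081912 × 4.6818 = 1.17246
(2) 0.25779 × 20.303 × 0.21447 = 1.12252
Highest is cycle (1) at 1.1725 (>1, arbitrage).

1.1725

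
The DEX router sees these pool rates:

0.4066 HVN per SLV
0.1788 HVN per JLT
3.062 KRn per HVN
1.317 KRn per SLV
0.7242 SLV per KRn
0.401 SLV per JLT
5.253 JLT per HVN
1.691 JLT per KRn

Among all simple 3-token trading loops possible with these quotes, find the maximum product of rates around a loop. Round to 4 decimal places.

0.9258

JLT→HVN→KRn→JLT: 0.1788 × 3.062 × 1.691 = 0.92580
KRn→SLV→HVN→KRn: 0.7242 × 0.4066 × 3.062 = 0.90164
JLT→SLV→KRn→JLT: 0.401 × 1.317 × 1.691 = 0.89305
JLT→SLV→HVN→JLT: 0.401 × 0.4066 × 5.253 = 0.85648
Maximum is JLT→HVN→KRn→JLT at 0.9258; no arbitrage — every cycle loses value.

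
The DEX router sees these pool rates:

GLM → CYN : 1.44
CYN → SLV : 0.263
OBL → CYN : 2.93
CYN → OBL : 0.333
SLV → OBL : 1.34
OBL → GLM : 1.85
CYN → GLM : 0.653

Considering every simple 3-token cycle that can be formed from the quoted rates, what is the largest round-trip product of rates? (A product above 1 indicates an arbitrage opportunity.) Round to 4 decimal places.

1.0326

CYN→SLV→OBL→CYN: 0.263 × 1.34 × 2.93 = 1.03259
CYN→OBL→GLM→CYN: 0.333 × 1.85 × 1.44 = 0.88711
Maximum is CYN→SLV→OBL→CYN at 1.0326; arbitrage exists.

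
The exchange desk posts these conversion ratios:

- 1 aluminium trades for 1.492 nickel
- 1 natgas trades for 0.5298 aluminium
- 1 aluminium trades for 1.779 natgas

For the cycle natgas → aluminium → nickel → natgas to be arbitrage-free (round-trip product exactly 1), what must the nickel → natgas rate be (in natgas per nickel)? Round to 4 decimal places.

Known legs of the cycle: 0.5298 × 1.492 = 0.7904616
For no arbitrage the full-cycle product must be 1, so the missing rate is 1 / 0.7904616 ≈ 1.265084.

1.2651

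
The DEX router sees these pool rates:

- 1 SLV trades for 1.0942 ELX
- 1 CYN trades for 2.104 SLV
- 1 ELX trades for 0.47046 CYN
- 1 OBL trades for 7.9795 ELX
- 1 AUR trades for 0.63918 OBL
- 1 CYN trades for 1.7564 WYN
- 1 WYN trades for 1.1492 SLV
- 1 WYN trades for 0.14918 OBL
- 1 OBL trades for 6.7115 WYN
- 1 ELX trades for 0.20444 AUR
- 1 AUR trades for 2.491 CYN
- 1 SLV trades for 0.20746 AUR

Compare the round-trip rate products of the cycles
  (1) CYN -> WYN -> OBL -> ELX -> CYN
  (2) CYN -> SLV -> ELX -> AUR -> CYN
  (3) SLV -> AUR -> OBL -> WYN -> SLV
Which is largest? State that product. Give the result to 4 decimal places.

1.1724

(1) 1.7564 × 0.14918 × 7.9795 × 0.47046 = 0.98363
(2) 2.104 × 1.0942 × 0.20444 × 2.491 = 1.17242
(3) 0.20746 × 0.63918 × 6.7115 × 1.1492 = 1.02276
Highest is cycle (2) at 1.1724 (>1, arbitrage).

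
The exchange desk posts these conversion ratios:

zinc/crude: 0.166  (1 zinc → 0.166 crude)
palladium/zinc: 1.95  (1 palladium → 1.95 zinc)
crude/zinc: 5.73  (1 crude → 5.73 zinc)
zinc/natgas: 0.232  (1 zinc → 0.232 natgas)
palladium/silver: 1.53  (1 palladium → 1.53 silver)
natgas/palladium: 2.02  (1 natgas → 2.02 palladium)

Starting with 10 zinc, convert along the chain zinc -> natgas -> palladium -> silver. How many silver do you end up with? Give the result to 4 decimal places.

10 zinc × 0.232 = 2.32 natgas
2.32 natgas × 2.02 = 4.6864 palladium
4.6864 palladium × 1.53 = 7.170192 silver

7.1702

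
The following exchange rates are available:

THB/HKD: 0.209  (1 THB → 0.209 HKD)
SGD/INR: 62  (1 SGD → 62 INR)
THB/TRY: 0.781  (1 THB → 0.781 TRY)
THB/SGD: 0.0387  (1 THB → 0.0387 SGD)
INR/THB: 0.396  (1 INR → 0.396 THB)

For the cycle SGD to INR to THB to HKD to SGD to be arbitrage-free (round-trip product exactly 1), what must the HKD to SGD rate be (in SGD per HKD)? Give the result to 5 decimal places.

0.19488

Known legs of the cycle: 62 × 0.396 × 0.209 = 5.131368
For no arbitrage the full-cycle product must be 1, so the missing rate is 1 / 5.131368 ≈ 0.1948798.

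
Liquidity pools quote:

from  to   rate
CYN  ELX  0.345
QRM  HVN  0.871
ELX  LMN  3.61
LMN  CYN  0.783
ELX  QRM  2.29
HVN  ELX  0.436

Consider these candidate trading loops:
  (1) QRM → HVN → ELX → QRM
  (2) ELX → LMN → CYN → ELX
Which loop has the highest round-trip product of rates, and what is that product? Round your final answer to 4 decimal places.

(1) 0.871 × 0.436 × 2.29 = 0.86964
(2) 3.61 × 0.783 × 0.345 = 0.97519
Highest is cycle (2) at 0.9752 (≤1, no arbitrage).

0.9752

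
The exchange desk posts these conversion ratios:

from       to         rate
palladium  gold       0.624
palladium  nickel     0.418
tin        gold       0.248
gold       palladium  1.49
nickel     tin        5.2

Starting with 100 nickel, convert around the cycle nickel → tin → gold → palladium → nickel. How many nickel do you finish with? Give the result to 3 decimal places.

100 nickel × 5.2 = 520 tin
520 tin × 0.248 = 128.96 gold
128.96 gold × 1.49 = 192.1504 palladium
192.1504 palladium × 0.418 = 80.3188672 nickel

80.319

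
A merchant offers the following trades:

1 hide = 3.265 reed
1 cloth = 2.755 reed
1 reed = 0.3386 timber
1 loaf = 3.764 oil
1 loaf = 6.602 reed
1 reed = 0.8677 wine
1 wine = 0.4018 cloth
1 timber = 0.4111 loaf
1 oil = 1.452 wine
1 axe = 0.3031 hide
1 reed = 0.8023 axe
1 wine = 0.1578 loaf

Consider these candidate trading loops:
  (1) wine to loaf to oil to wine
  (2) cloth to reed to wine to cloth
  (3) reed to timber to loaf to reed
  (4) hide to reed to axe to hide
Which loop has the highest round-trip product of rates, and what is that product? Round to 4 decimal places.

0.9605

(1) 0.1578 × 3.764 × 1.452 = 0.86243
(2) 2.755 × 0.8677 × 0.4018 = 0.96051
(3) 0.3386 × 0.4111 × 6.602 = 0.91899
(4) 3.265 × 0.8023 × 0.3031 = 0.79397
Highest is cycle (2) at 0.9605 (≤1, no arbitrage).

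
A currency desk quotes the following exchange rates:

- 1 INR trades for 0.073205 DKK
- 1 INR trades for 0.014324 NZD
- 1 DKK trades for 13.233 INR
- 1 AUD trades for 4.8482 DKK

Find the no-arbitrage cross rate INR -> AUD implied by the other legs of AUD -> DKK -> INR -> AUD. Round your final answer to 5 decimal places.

Known legs of the cycle: 4.8482 × 13.233 = 64.1562306
For no arbitrage the full-cycle product must be 1, so the missing rate is 1 / 64.1562306 ≈ 0.0155870.

0.01559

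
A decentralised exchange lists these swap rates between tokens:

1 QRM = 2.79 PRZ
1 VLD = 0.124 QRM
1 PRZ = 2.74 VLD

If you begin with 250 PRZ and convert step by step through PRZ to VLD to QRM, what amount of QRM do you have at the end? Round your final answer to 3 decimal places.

250 PRZ × 2.74 = 685 VLD
685 VLD × 0.124 = 84.94 QRM

84.940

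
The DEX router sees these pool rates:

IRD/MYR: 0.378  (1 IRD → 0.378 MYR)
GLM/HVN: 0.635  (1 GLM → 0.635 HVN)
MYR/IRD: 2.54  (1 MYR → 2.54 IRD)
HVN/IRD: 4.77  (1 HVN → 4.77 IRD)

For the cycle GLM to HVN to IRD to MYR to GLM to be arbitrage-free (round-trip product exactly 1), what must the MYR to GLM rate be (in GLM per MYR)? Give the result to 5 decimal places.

0.87341

Known legs of the cycle: 0.635 × 4.77 × 0.378 = 1.1449431
For no arbitrage the full-cycle product must be 1, so the missing rate is 1 / 1.1449431 ≈ 0.8734058.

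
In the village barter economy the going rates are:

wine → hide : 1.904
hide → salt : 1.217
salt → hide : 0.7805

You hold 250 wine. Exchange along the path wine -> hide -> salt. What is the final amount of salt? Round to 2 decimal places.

579.29

250 wine × 1.904 = 476 hide
476 hide × 1.217 = 579.292 salt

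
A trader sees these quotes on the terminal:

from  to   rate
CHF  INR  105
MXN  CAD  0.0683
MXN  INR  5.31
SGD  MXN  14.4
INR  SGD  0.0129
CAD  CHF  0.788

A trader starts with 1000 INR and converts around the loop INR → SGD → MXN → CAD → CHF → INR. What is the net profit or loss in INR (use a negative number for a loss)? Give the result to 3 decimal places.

49.756

1000 INR × 0.0129 = 12.9 SGD
12.9 SGD × 14.4 = 185.76 MXN
185.76 MXN × 0.0683 = 12.687408 CAD
12.687408 CAD × 0.788 = 9.997677504 CHF
9.997677504 CHF × 105 = 1049.75613792 INR
Net change: 1049.75613792 − 1000 = 49.75613792 INR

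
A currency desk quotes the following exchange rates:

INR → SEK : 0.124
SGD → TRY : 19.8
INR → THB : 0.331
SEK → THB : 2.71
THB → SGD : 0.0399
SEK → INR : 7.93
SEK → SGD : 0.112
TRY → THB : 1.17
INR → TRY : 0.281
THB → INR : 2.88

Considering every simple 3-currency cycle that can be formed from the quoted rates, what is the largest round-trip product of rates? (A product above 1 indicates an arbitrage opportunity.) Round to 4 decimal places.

SEK→THB→INR→SEK: 2.71 × 2.88 × 0.124 = 0.96780
THB→INR→TRY→THB: 2.88 × 0.281 × 1.17 = 0.94686
THB→SGD→TRY→THB: 0.0399 × 19.8 × 1.17 = 0.92432
Maximum is SEK→THB→INR→SEK at 0.9678; no arbitrage — every cycle loses value.

0.9678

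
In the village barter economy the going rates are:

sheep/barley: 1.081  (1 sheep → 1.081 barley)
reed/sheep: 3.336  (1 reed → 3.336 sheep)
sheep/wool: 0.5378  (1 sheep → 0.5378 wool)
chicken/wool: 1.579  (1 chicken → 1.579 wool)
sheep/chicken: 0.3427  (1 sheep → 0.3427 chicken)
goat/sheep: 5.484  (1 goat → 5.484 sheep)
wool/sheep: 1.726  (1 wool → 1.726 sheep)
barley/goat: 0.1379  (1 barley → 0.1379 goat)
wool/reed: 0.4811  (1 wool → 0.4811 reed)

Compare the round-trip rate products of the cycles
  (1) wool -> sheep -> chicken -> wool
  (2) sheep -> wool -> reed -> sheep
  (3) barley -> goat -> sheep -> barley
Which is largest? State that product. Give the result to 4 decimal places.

0.9340

(1) 1.726 × 0.3427 × 1.579 = 0.93398
(2) 0.5378 × 0.4811 × 3.336 = 0.86314
(3) 0.1379 × 5.484 × 1.081 = 0.81750
Highest is cycle (1) at 0.9340 (≤1, no arbitrage).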